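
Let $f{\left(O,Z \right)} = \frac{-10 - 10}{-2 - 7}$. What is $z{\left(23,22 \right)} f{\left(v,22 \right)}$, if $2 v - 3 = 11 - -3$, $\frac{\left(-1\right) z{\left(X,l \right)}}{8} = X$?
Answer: $- \frac{3680}{9} \approx -408.89$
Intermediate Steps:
$z{\left(X,l \right)} = - 8 X$
$v = \frac{17}{2}$ ($v = \frac{3}{2} + \frac{11 - -3}{2} = \frac{3}{2} + \frac{11 + 3}{2} = \frac{3}{2} + \frac{1}{2} \cdot 14 = \frac{3}{2} + 7 = \frac{17}{2} \approx 8.5$)
$f{\left(O,Z \right)} = \frac{20}{9}$ ($f{\left(O,Z \right)} = - \frac{20}{-9} = \left(-20\right) \left(- \frac{1}{9}\right) = \frac{20}{9}$)
$z{\left(23,22 \right)} f{\left(v,22 \right)} = \left(-8\right) 23 \cdot \frac{20}{9} = \left(-184\right) \frac{20}{9} = - \frac{3680}{9}$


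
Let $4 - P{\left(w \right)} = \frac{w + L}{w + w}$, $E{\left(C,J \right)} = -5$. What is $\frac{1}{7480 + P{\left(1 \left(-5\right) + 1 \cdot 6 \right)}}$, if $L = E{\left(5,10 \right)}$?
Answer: $\frac{1}{7486} \approx 0.00013358$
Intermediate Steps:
$L = -5$
$P{\left(w \right)} = 4 - \frac{-5 + w}{2 w}$ ($P{\left(w \right)} = 4 - \frac{w - 5}{w + w} = 4 - \frac{-5 + w}{2 w}$)
$\frac{1}{7480 + P{\left(1 \left(-5\right) + 1 \cdot 6 \right)}} = \frac{1}{7480 + \frac{5 + 7 \left(1 \left(-5\right) + 1 \cdot 6\right)}{2 \left(1 \left(-5\right) + 1 \cdot 6\right)}} = \frac{1}{7480 + \frac{5 + 7 \left(-5 + 6\right)}{2 \left(-5 + 6\right)}} = \frac{1}{7480 + \frac{5 + 7 \cdot 1}{2 \cdot 1}} = \frac{1}{7480 + \frac{1}{2} \cdot 1 \left(5 + 7\right)} = \frac{1}{7480 + \frac{1}{2} \cdot 1 \cdot 12} = \frac{1}{7480 + 6} = \frac{1}{7486}$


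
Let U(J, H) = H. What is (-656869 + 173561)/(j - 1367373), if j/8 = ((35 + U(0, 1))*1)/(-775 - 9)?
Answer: 23682092/67001295 ≈ 0.35346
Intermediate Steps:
j = -18/49 (j = 8*(((35 + 1)*1)/(-775 - 9)) = 8*((36*1)/(-784)) = 8*(-1/784*36) = 8*(-9/196) = -18/49 ≈ -0.36735)
(-656869 + 173561)/(j - 1367373) = (-656869 + 173561)/(-18/49 - 1367373) = -483308/(-67001295/49) = -483308*(-49/67001295) = 23682092/67001295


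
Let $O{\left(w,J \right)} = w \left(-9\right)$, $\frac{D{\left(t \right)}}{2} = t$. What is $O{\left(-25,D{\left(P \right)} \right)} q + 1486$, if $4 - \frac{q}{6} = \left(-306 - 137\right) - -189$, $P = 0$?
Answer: $349786$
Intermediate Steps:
$D{\left(t \right)} = 2 t$
$q = 1548$ ($q = 24 - 6 \left(\left(-306 - 137\right) - -189\right) = 24 - 6 \left(-443 + 189\right) = 24 - -1524 = 24 + 1524 = 1548$)
$O{\left(w,J \right)} = - 9 w$
$O{\left(-25,D{\left(P \right)} \right)} q + 1486 = \left(-9\right) \left(-25\right) 1548 + 1486 = 225 \cdot 1548 + 1486 = 348300 + 1486 = 349786$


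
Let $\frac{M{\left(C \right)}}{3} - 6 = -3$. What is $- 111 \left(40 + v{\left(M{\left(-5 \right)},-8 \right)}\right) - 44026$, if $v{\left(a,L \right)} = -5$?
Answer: $-47911$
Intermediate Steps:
$M{\left(C \right)} = 9$ ($M{\left(C \right)} = 18 + 3 \left(-3\right) = 18 - 9 = 9$)
$- 111 \left(40 + v{\left(M{\left(-5 \right)},-8 \right)}\right) - 44026 = - 111 \left(40 - 5\right) - 44026 = \left(-111\right) 35 - 44026 = -3885 - 44026 = -47911$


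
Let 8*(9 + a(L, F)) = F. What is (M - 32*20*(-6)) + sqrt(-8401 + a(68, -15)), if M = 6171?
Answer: 10011 + I*sqrt(134590)/4 ≈ 10011.0 + 91.716*I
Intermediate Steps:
a(L, F) = -9 + F/8
(M - 32*20*(-6)) + sqrt(-8401 + a(68, -15)) = (6171 - 32*20*(-6)) + sqrt(-8401 + (-9 + (1/8)*(-15))) = (6171 - 640*(-6)) + sqrt(-8401 + (-9 - 15/8)) = (6171 + 3840) + sqrt(-8401 - 87/8) = 10011 + sqrt(-67295/8) = 10011 + I*sqrt(134590)/4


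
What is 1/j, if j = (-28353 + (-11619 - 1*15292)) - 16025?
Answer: -1/71289 ≈ -1.4027e-5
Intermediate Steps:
j = -71289 (j = (-28353 + (-11619 - 15292)) - 16025 = (-28353 - 26911) - 16025 = -55264 - 16025 = -71289)
1/j = 1/(-71289) = -1/71289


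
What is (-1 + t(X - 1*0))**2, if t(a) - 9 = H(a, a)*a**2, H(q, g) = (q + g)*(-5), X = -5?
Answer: 1582564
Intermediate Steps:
H(q, g) = -5*g - 5*q (H(q, g) = (g + q)*(-5) = -5*g - 5*q)
t(a) = 9 - 10*a**3 (t(a) = 9 + (-5*a - 5*a)*a**2 = 9 + (-10*a)*a**2 = 9 - 10*a**3)
(-1 + t(X - 1*0))**2 = (-1 + (9 - 10*(-5 - 1*0)**3))**2 = (-1 + (9 - 10*(-5 + 0)**3))**2 = (-1 + (9 - 10*(-5)**3))**2 = (-1 + (9 - 10*(-125)))**2 = (-1 + (9 + 1250))**2 = (-1 + 1259)**2 = 1258**2 = 1582564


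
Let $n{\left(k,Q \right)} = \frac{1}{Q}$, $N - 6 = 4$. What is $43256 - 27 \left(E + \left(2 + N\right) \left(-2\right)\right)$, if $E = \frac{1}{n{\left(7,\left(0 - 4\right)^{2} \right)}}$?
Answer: $43472$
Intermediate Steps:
$N = 10$ ($N = 6 + 4 = 10$)
$E = 16$ ($E = \frac{1}{\frac{1}{\left(0 - 4\right)^{2}}} = \frac{1}{\frac{1}{\left(-4\right)^{2}}} = \frac{1}{\frac{1}{16}} = 16$)
$43256 - 27 \left(E + \left(2 + N\right) \left(-2\right)\right) = 43256 - 27 \left(16 + \left(2 + 10\right) \left(-2\right)\right) = 43256 - 27 \left(16 + 12 \left(-2\right)\right) = 43256 - 27 \left(16 - 24\right) = 43256 - -216 = 43256 + 216 = 43472$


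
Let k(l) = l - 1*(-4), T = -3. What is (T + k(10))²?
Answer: 121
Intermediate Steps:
k(l) = 4 + l (k(l) = l + 4 = 4 + l)
(T + k(10))² = (-3 + (4 + 10))² = (-3 + 14)² = 11² = 121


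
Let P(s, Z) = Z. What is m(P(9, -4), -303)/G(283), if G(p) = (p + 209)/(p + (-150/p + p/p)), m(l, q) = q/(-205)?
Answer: 4051211/4757230 ≈ 0.85159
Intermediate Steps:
m(l, q) = -q/205 (m(l, q) = q*(-1/205) = -q/205)
G(p) = (209 + p)/(1 + p - 150/p) (G(p) = (209 + p)/(p + (-150/p + 1)) = (209 + p)/(p + (1 - 150/p)) = (209 + p)/(1 + p - 150/p))
m(P(9, -4), -303)/G(283) = (-1/205*(-303))/((283*(209 + 283)/(-150 + 283 + 283²))) = 303/(205*((283*492/(-150 + 283 + 80089)))) = 303/(205*((283*492/80222))) = 303/(205*((283*(1/80222)*492))) = 303/(205*(69618/40111)) = (303/205)*(40111/69618) = 4051211/4757230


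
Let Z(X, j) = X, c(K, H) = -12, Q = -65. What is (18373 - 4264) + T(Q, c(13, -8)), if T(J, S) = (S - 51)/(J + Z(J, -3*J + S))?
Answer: 1834233/130 ≈ 14109.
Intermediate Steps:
T(J, S) = (-51 + S)/(2*J) (T(J, S) = (S - 51)/(J + J) = (-51 + S)/((2*J)) = (-51 + S)*(1/(2*J)) = (-51 + S)/(2*J))
(18373 - 4264) + T(Q, c(13, -8)) = (18373 - 4264) + (½)*(-51 - 12)/(-65) = 14109 + (½)*(-1/65)*(-63) = 14109 + 63/130 = 1834233/130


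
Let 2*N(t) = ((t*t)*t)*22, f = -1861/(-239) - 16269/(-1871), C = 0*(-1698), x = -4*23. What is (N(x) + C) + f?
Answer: -3830249106770/447169 ≈ -8.5656e+6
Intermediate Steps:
x = -92
C = 0
f = 7370222/447169 (f = -1861*(-1/239) - 16269*(-1/1871) = 1861/239 + 16269/1871 = 7370222/447169 ≈ 16.482)
N(t) = 11*t**3 (N(t) = (((t*t)*t)*22)/2 = ((t**2*t)*22)/2 = (t**3*22)/2 = (22*t**3)/2 = 11*t**3)
(N(x) + C) + f = (11*(-92)**3 + 0) + 7370222/447169 = (11*(-778688) + 0) + 7370222/447169 = (-8565568 + 0) + 7370222/447169 = -8565568 + 7370222/447169 = -3830249106770/447169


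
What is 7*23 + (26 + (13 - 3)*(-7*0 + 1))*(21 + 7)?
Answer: 1169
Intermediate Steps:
7*23 + (26 + (13 - 3)*(-7*0 + 1))*(21 + 7) = 161 + (26 + 10*(0 + 1))*28 = 161 + (26 + 10*1)*28 = 161 + (26 + 10)*28 = 161 + 36*28 = 161 + 1008 = 1169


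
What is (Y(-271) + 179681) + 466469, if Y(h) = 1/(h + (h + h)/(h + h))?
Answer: 174460499/270 ≈ 6.4615e+5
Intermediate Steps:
Y(h) = 1/(1 + h) (Y(h) = 1/(h + (2*h)/((2*h))) = 1/(h + (2*h)*(1/(2*h))) = 1/(h + 1) = 1/(1 + h))
(Y(-271) + 179681) + 466469 = (1/(1 - 271) + 179681) + 466469 = (1/(-270) + 179681) + 466469 = (-1/270 + 179681) + 466469 = 48513869/270 + 466469 = 174460499/270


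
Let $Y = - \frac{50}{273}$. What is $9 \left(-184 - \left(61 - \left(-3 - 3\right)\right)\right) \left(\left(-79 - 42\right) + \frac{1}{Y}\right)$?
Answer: $\frac{14283657}{50} \approx 2.8567 \cdot 10^{5}$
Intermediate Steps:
$Y = - \frac{50}{273}$ ($Y = \left(-50\right) \frac{1}{273} = - \frac{50}{273} \approx -0.18315$)
$9 \left(-184 - \left(61 - \left(-3 - 3\right)\right)\right) \left(\left(-79 - 42\right) + \frac{1}{Y}\right) = 9 \left(-184 - \left(61 - \left(-3 - 3\right)\right)\right) \left(\left(-79 - 42\right) + \frac{1}{- \frac{50}{273}}\right) = 9 \left(-184 - \left(61 - -6\right)\right) \left(\left(-79 - 42\right) - \frac{273}{50}\right) = 9 \left(-184 - 67\right) \left(-121 - \frac{273}{50}\right) = 9 \left(-184 - 67\right) \left(- \frac{6323}{50}\right) = 9 \left(\left(-251\right) \left(- \frac{6323}{50}\right)\right) = 9 \cdot \frac{1587073}{50} = \frac{14283657}{50}$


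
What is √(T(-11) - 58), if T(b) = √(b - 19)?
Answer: √(-58 + I*√30) ≈ 0.3592 + 7.6242*I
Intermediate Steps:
T(b) = √(-19 + b)
√(T(-11) - 58) = √(√(-19 - 11) - 58) = √(√(-30) - 58) = √(I*√30 - 58) = √(-58 + I*√30)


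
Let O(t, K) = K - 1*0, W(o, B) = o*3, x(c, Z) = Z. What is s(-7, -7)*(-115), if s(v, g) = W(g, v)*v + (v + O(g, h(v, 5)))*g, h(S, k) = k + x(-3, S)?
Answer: -24150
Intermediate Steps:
W(o, B) = 3*o
h(S, k) = S + k (h(S, k) = k + S = S + k)
O(t, K) = K (O(t, K) = K + 0 = K)
s(v, g) = g*(5 + 2*v) + 3*g*v (s(v, g) = (3*g)*v + (v + (v + 5))*g = 3*g*v + (v + (5 + v))*g = 3*g*v + (5 + 2*v)*g = 3*g*v + g*(5 + 2*v) = g*(5 + 2*v) + 3*g*v)
s(-7, -7)*(-115) = (5*(-7)*(1 - 7))*(-115) = (5*(-7)*(-6))*(-115) = 210*(-115) = -24150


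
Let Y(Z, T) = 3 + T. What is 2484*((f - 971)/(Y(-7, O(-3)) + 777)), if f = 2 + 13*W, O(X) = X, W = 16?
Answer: -630108/259 ≈ -2432.8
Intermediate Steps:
f = 210 (f = 2 + 13*16 = 2 + 208 = 210)
2484*((f - 971)/(Y(-7, O(-3)) + 777)) = 2484*((210 - 971)/((3 - 3) + 777)) = 2484*(-761/(0 + 777)) = 2484*(-761/777) = -630108/259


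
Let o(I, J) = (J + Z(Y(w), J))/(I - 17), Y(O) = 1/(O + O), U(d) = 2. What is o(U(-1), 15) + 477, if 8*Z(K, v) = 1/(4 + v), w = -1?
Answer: 1085279/2280 ≈ 476.00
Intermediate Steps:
Y(O) = 1/(2*O)
Z(K, v) = 1/(8*(4 + v))
o(I, J) = (J + 1/(8*(4 + J)))/(-17 + I) (o(I, J) = (J + 1/(8*(4 + J)))/(I - 17) = (J + 1/(8*(4 + J)))/(-17 + I))
o(U(-1), 15) + 477 = (⅛ + 15*(4 + 15))/((-17 + 2)*(4 + 15)) + 477 = (⅛ + 15*19)/(-15*19) + 477 = -1/15*1/19*(⅛ + 285) + 477 = -1/15*1/19*2281/8 + 477 = -2281/2280 + 477 = 1085279/2280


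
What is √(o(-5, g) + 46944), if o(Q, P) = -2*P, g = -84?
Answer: 2*√11778 ≈ 217.05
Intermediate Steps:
√(o(-5, g) + 46944) = √(-2*(-84) + 46944) = √(168 + 46944) = √47112 = 2*√11778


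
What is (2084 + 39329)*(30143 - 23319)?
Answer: 282602312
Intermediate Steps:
(2084 + 39329)*(30143 - 23319) = 41413*6824 = 282602312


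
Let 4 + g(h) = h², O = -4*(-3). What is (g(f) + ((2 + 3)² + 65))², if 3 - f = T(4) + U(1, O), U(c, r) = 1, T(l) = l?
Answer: 8100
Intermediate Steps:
O = 12 (O = -2*(-6) = 12)
f = -2 (f = 3 - (4 + 1) = 3 - 1*5 = 3 - 5 = -2)
g(h) = -4 + h²
(g(f) + ((2 + 3)² + 65))² = ((-4 + (-2)²) + ((2 + 3)² + 65))² = ((-4 + 4) + (5² + 65))² = (0 + (25 + 65))² = (0 + 90)² = 90² = 8100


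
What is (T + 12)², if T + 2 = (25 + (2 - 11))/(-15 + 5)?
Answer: 1764/25 ≈ 70.560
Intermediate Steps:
T = -18/5 (T = -2 + (25 + (2 - 11))/(-15 + 5) = -2 + (25 - 9)/(-10) = -2 + 16*(-⅒) = -2 - 8/5 = -18/5 ≈ -3.6000)
(T + 12)² = (-18/5 + 12)² = (42/5)² = 1764/25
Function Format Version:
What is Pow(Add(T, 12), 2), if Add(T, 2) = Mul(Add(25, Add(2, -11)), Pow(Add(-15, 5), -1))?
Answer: Rational(1764, 25) ≈ 70.560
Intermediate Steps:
T = Rational(-18, 5) (T = Add(-2, Mul(Add(25, Add(2, -11)), Pow(Add(-15, 5), -1))) = Add(-2, Mul(Add(25, -9), Pow(-10, -1))) = Add(-2, Mul(16, Rational(-1, 10))) = Add(-2, Rational(-8, 5)) = Rational(-18, 5) ≈ -3.6000)
Pow(Add(T, 12), 2) = Pow(Add(Rational(-18, 5), 12), 2) = Pow(Rational(42, 5), 2) = Rational(1764, 25)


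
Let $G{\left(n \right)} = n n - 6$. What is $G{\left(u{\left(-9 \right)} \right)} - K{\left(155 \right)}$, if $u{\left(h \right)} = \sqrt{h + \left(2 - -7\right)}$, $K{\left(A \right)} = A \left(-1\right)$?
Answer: $149$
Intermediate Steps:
$K{\left(A \right)} = - A$
$u{\left(h \right)} = \sqrt{9 + h}$ ($u{\left(h \right)} = \sqrt{h + \left(2 + 7\right)} = \sqrt{h + 9} = \sqrt{9 + h}$)
$G{\left(n \right)} = -6 + n^{2}$ ($G{\left(n \right)} = n^{2} - 6 = -6 + n^{2}$)
$G{\left(u{\left(-9 \right)} \right)} - K{\left(155 \right)} = \left(-6 + \left(\sqrt{9 - 9}\right)^{2}\right) - \left(-1\right) 155 = \left(-6 + \left(\sqrt{0}\right)^{2}\right) - -155 = \left(-6 + 0^{2}\right) + 155 = \left(-6 + 0\right) + 155 = -6 + 155 = 149$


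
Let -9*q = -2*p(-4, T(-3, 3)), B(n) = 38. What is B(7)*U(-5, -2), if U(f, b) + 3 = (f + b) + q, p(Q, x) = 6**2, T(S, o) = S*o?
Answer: -76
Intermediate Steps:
p(Q, x) = 36
q = 8 (q = -(-2)*36/9 = -1/9*(-72) = 8)
U(f, b) = 5 + b + f (U(f, b) = -3 + ((f + b) + 8) = -3 + ((b + f) + 8) = -3 + (8 + b + f) = 5 + b + f)
B(7)*U(-5, -2) = 38*(5 - 2 - 5) = 38*(-2) = -76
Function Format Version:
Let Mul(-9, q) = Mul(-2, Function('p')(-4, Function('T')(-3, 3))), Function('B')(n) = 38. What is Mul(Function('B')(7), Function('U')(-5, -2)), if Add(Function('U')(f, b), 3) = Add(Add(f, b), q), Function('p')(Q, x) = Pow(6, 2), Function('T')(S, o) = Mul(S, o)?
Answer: -76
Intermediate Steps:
Function('p')(Q, x) = 36
q = 8 (q = Mul(Rational(-1, 9), Mul(-2, 36)) = Mul(Rational(-1, 9), -72) = 8)
Function('U')(f, b) = Add(5, b, f) (Function('U')(f, b) = Add(-3, Add(Add(f, b), 8)) = Add(-3, Add(Add(b, f), 8)) = Add(-3, Add(8, b, f)) = Add(5, b, f))
Mul(Function('B')(7), Function('U')(-5, -2)) = Mul(38, Add(5, -2, -5)) = Mul(38, -2) = -76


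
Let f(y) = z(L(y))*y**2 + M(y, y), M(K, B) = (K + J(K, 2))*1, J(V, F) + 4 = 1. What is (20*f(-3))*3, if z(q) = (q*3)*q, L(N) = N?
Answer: 14220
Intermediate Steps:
J(V, F) = -3 (J(V, F) = -4 + 1 = -3)
z(q) = 3*q**2 (z(q) = (3*q)*q = 3*q**2)
M(K, B) = -3 + K (M(K, B) = (K - 3)*1 = (-3 + K)*1 = -3 + K)
f(y) = -3 + y + 3*y**4 (f(y) = (3*y**2)*y**2 + (-3 + y) = 3*y**4 + (-3 + y) = -3 + y + 3*y**4)
(20*f(-3))*3 = (20*(-3 - 3 + 3*(-3)**4))*3 = (20*(-3 - 3 + 3*81))*3 = (20*(-3 - 3 + 243))*3 = (20*237)*3 = 4740*3 = 14220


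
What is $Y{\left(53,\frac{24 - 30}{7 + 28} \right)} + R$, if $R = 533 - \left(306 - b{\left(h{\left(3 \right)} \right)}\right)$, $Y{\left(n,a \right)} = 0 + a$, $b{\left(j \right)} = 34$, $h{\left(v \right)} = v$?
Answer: $\frac{9129}{35} \approx 260.83$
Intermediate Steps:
$Y{\left(n,a \right)} = a$
$R = 261$ ($R = 533 - \left(306 - 34\right) = 533 - 272 = 261$)
$Y{\left(53,\frac{24 - 30}{7 + 28} \right)} + R = \frac{24 - 30}{7 + 28} + 261 = - \frac{6}{35} + 261 = \frac{9129}{35}$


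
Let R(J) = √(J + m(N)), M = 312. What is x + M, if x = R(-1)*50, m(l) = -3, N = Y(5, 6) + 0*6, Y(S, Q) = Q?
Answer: 312 + 100*I ≈ 312.0 + 100.0*I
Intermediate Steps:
N = 6 (N = 6 + 0*6 = 6 + 0 = 6)
R(J) = √(-3 + J) (R(J) = √(J - 3) = √(-3 + J))
x = 100*I (x = √(-3 - 1)*50 = √(-4)*50 = (2*I)*50 = 100*I ≈ 100.0*I)
x + M = 100*I + 312 = 312 + 100*I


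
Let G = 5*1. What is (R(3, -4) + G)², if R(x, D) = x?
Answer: 64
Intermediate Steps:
G = 5
(R(3, -4) + G)² = (3 + 5)² = 8² = 64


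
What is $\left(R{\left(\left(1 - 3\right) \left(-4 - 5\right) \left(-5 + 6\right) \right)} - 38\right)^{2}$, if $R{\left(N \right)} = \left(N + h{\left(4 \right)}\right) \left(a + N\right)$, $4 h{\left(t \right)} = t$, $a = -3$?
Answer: $61009$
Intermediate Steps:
$h{\left(t \right)} = \frac{t}{4}$
$R{\left(N \right)} = \left(1 + N\right) \left(-3 + N\right)$ ($R{\left(N \right)} = \left(N + \frac{1}{4} \cdot 4\right) \left(-3 + N\right) = \left(N + 1\right) \left(-3 + N\right) = \left(1 + N\right) \left(-3 + N\right)$)
$\left(R{\left(\left(1 - 3\right) \left(-4 - 5\right) \left(-5 + 6\right) \right)} - 38\right)^{2} = \left(\left(-3 + \left(\left(1 - 3\right) \left(-4 - 5\right) \left(-5 + 6\right)\right)^{2} - 2 \left(1 - 3\right) \left(-4 - 5\right) \left(-5 + 6\right)\right) - 38\right)^{2} = \left(\left(-3 + \left(\left(-2\right) \left(-9\right) 1\right)^{2} - 2 \left(-2\right) \left(-9\right) 1\right) - 38\right)^{2} = \left(\left(-3 + \left(18 \cdot 1\right)^{2} - 2 \cdot 18 \cdot 1\right) - 38\right)^{2} = \left(\left(-3 + 18^{2} - 36\right) - 38\right)^{2} = \left(\left(-3 + 324 - 36\right) - 38\right)^{2} = \left(285 - 38\right)^{2} = 247^{2} = 61009$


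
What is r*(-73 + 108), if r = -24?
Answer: -840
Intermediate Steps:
r*(-73 + 108) = -24*(-73 + 108) = -24*35 = -840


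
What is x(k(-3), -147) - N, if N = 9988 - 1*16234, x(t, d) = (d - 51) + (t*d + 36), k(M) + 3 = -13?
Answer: 8436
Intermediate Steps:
k(M) = -16 (k(M) = -3 - 13 = -16)
x(t, d) = -15 + d + d*t (x(t, d) = (-51 + d) + (d*t + 36) = (-51 + d) + (36 + d*t) = -15 + d + d*t)
N = -6246 (N = 9988 - 16234 = -6246)
x(k(-3), -147) - N = (-15 - 147 - 147*(-16)) - 1*(-6246) = (-15 - 147 + 2352) + 6246 = 2190 + 6246 = 8436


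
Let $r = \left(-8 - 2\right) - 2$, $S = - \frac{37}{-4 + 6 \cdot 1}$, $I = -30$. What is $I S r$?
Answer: $-6660$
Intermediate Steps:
$S = - \frac{37}{2}$ ($S = - \frac{37}{-4 + 6} = - \frac{37}{2} \approx -18.5$)
$r = -12$ ($r = -10 - 2 = -12$)
$I S r = \left(-30\right) \left(- \frac{37}{2}\right) \left(-12\right) = 555 \left(-12\right) = -6660$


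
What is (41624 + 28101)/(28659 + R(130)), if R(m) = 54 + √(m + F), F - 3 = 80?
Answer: 667337975/274812052 - 69725*√213/824436156 ≈ 2.4271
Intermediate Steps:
F = 83 (F = 3 + 80 = 83)
R(m) = 54 + √(83 + m) (R(m) = 54 + √(m + 83) = 54 + √(83 + m))
(41624 + 28101)/(28659 + R(130)) = (41624 + 28101)/(28659 + (54 + √(83 + 130))) = 69725/(28659 + (54 + √213)) = 69725/(28713 + √213)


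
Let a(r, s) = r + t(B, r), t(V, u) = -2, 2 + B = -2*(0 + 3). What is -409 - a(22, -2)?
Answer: -429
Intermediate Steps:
B = -8 (B = -2 - 2*(0 + 3) = -2 - 2*3 = -2 - 6 = -8)
a(r, s) = -2 + r (a(r, s) = r - 2 = -2 + r)
-409 - a(22, -2) = -409 - (-2 + 22) = -409 - 1*20 = -409 - 20 = -429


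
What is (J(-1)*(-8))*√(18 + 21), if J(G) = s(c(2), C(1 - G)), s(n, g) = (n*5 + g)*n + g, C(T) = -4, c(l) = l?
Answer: -64*√39 ≈ -399.68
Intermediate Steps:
s(n, g) = g + n*(g + 5*n) (s(n, g) = (5*n + g)*n + g = (g + 5*n)*n + g = n*(g + 5*n) + g = g + n*(g + 5*n))
J(G) = 8 (J(G) = -4 + 5*2² - 4*2 = -4 + 5*4 - 8 = -4 + 20 - 8 = 8)
(J(-1)*(-8))*√(18 + 21) = (8*(-8))*√(18 + 21) = -64*√39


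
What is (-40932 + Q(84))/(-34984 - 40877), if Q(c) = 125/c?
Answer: 3438163/6372324 ≈ 0.53955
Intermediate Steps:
(-40932 + Q(84))/(-34984 - 40877) = (-40932 + 125/84)/(-34984 - 40877) = (-40932 + 125*(1/84))/(-75861) = (-40932 + 125/84)*(-1/75861) = -3438163/84*(-1/75861) = 3438163/6372324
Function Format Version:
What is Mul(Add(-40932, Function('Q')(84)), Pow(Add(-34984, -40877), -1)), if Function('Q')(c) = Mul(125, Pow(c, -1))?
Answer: Rational(3438163, 6372324) ≈ 0.53955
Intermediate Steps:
Mul(Add(-40932, Function('Q')(84)), Pow(Add(-34984, -40877), -1)) = Mul(Add(-40932, Mul(125, Pow(84, -1))), Pow(Add(-34984, -40877), -1)) = Mul(Add(-40932, Mul(125, Rational(1, 84))), Pow(-75861, -1)) = Mul(Add(-40932, Rational(125, 84)), Rational(-1, 75861)) = Mul(Rational(-3438163, 84), Rational(-1, 75861)) = Rational(3438163, 6372324)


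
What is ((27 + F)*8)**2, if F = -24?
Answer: 576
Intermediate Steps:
((27 + F)*8)**2 = ((27 - 24)*8)**2 = (3*8)**2 = 24**2 = 576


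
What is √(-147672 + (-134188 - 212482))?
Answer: I*√494342 ≈ 703.09*I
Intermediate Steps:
√(-147672 + (-134188 - 212482)) = √(-147672 - 346670) = √(-494342) = I*√494342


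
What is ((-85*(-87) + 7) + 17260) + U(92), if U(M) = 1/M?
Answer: 2268905/92 ≈ 24662.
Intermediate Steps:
((-85*(-87) + 7) + 17260) + U(92) = ((-85*(-87) + 7) + 17260) + 1/92 = ((7395 + 7) + 17260) + 1/92 = (7402 + 17260) + 1/92 = 24662 + 1/92 = 2268905/92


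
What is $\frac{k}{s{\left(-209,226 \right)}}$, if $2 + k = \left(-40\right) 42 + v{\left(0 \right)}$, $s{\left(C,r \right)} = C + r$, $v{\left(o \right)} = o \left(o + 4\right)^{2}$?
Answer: $- \frac{1682}{17} \approx -98.941$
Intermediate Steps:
$v{\left(o \right)} = o \left(4 + o\right)^{2}$
$k = -1682$ ($k = -2 - \left(1680 + 0 \left(4 + 0\right)^{2}\right) = -2 - \left(1680 + 0 \cdot 4^{2}\right) = -2 + \left(-1680 + 0 \cdot 16\right) = -2 + \left(-1680 + 0\right) = -2 - 1680 = -1682$)
$\frac{k}{s{\left(-209,226 \right)}} = - \frac{1682}{-209 + 226} = - \frac{1682}{17}$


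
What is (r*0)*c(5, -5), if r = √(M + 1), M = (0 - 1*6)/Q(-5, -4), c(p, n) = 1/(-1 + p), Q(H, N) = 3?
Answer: 0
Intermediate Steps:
M = -2 (M = (0 - 1*6)/3 = (0 - 6)*(⅓) = -6*⅓ = -2)
r = I (r = √(-2 + 1) = √(-1) = I ≈ 1.0*I)
(r*0)*c(5, -5) = (I*0)/(-1 + 5) = 0/4 = 0*(¼) = 0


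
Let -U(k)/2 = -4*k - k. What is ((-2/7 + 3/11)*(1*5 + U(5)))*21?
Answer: -15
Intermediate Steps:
U(k) = 10*k (U(k) = -2*(-4*k - k) = -(-10)*k = 10*k)
((-2/7 + 3/11)*(1*5 + U(5)))*21 = ((-2/7 + 3/11)*(1*5 + 10*5))*21 = ((-2*⅐ + 3*(1/11))*(5 + 50))*21 = ((-2/7 + 3/11)*55)*21 = -1/77*55*21 = -5/7*21 = -15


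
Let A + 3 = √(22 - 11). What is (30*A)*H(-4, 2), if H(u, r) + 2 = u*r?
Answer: 900 - 300*√11 ≈ -94.987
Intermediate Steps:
H(u, r) = -2 + r*u (H(u, r) = -2 + u*r = -2 + r*u)
A = -3 + √11 (A = -3 + √(22 - 11) = -3 + √11 ≈ 0.31662)
(30*A)*H(-4, 2) = (30*(-3 + √11))*(-2 + 2*(-4)) = (-90 + 30*√11)*(-2 - 8) = (-90 + 30*√11)*(-10) = 900 - 300*√11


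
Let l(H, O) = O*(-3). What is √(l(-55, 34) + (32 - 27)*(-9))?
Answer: 7*I*√3 ≈ 12.124*I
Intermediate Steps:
l(H, O) = -3*O
√(l(-55, 34) + (32 - 27)*(-9)) = √(-3*34 + (32 - 27)*(-9)) = √(-102 + 5*(-9)) = √(-102 - 45) = √(-147) = 7*I*√3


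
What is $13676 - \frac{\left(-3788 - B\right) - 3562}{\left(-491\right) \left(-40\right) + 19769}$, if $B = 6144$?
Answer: $\frac{538970978}{39409} \approx 13676.0$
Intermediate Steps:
$13676 - \frac{\left(-3788 - B\right) - 3562}{\left(-491\right) \left(-40\right) + 19769} = 13676 - \frac{\left(-3788 - 6144\right) - 3562}{\left(-491\right) \left(-40\right) + 19769} = 13676 - \frac{\left(-3788 - 6144\right) - 3562}{19640 + 19769} = 13676 - \frac{-9932 - 3562}{39409} = 13676 - \left(-13494\right) \frac{1}{39409} = 13676 - - \frac{13494}{39409} = 13676 + \frac{13494}{39409} = \frac{538970978}{39409}$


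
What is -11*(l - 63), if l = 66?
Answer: -33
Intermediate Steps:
-11*(l - 63) = -11*(66 - 63) = -11*3 = -33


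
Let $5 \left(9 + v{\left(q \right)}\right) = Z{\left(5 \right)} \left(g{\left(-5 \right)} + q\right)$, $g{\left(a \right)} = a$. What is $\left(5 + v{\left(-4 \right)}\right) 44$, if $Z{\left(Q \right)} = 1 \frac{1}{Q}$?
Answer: $- \frac{4796}{25} \approx -191.84$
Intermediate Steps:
$Z{\left(Q \right)} = \frac{1}{Q}$
$v{\left(q \right)} = - \frac{46}{5} + \frac{q}{25}$ ($v{\left(q \right)} = -9 + \frac{\frac{1}{5} \left(-5 + q\right)}{5} = -9 + \frac{-1 + \frac{q}{5}}{5} = -9 + \left(- \frac{1}{5} + \frac{q}{25}\right) = - \frac{46}{5} + \frac{q}{25}$)
$\left(5 + v{\left(-4 \right)}\right) 44 = \left(5 + \left(- \frac{46}{5} + \frac{1}{25} \left(-4\right)\right)\right) 44 = \left(5 - \frac{234}{25}\right) 44 = \left(- \frac{109}{25}\right) 44 = - \frac{4796}{25}$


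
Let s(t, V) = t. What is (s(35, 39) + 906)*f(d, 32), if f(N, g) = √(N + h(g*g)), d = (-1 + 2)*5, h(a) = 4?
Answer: 2823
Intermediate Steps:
d = 5 (d = 1*5 = 5)
f(N, g) = √(4 + N) (f(N, g) = √(N + 4) = √(4 + N))
(s(35, 39) + 906)*f(d, 32) = (35 + 906)*√(4 + 5) = 941*√9 = 941*3 = 2823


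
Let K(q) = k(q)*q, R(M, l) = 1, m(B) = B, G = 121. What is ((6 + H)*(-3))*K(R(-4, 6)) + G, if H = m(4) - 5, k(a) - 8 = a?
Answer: -14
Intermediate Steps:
k(a) = 8 + a
K(q) = q*(8 + q) (K(q) = (8 + q)*q = q*(8 + q))
H = -1 (H = 4 - 5 = -1)
((6 + H)*(-3))*K(R(-4, 6)) + G = ((6 - 1)*(-3))*(1*(8 + 1)) + 121 = (5*(-3))*(1*9) + 121 = -15*9 + 121 = -135 + 121 = -14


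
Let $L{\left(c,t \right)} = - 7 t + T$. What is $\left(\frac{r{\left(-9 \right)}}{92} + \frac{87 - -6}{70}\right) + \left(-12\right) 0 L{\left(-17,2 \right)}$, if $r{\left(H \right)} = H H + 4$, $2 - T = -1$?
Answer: $\frac{7253}{3220} \approx 2.2525$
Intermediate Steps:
$T = 3$ ($T = 2 - -1 = 2 + 1 = 3$)
$r{\left(H \right)} = 4 + H^{2}$ ($r{\left(H \right)} = H^{2} + 4 = 4 + H^{2}$)
$L{\left(c,t \right)} = 3 - 7 t$ ($L{\left(c,t \right)} = - 7 t + 3 = 3 - 7 t$)
$\left(\frac{r{\left(-9 \right)}}{92} + \frac{87 - -6}{70}\right) + \left(-12\right) 0 L{\left(-17,2 \right)} = \left(\frac{4 + \left(-9\right)^{2}}{92} + \frac{87 - -6}{70}\right) + \left(-12\right) 0 \left(3 - 14\right) = \left(\left(4 + 81\right) \frac{1}{92} + \left(87 + 6\right) \frac{1}{70}\right) + 0 \left(3 - 14\right) = \left(85 \cdot \frac{1}{92} + 93 \cdot \frac{1}{70}\right) + 0 \left(-11\right) = \left(\frac{85}{92} + \frac{93}{70}\right) + 0 = \frac{7253}{3220} + 0 = \frac{7253}{3220}$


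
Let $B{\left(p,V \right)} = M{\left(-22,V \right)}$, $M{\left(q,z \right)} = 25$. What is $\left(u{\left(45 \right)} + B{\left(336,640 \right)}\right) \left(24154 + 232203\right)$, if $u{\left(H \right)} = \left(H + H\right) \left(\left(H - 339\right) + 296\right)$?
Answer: $52553185$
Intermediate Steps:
$u{\left(H \right)} = 2 H \left(-43 + H\right)$ ($u{\left(H \right)} = 2 H \left(\left(-339 + H\right) + 296\right) = 2 H \left(-43 + H\right)$)
$B{\left(p,V \right)} = 25$
$\left(u{\left(45 \right)} + B{\left(336,640 \right)}\right) \left(24154 + 232203\right) = \left(2 \cdot 45 \left(-43 + 45\right) + 25\right) \left(24154 + 232203\right) = \left(2 \cdot 45 \cdot 2 + 25\right) 256357 = \left(180 + 25\right) 256357 = 205 \cdot 256357 = 52553185$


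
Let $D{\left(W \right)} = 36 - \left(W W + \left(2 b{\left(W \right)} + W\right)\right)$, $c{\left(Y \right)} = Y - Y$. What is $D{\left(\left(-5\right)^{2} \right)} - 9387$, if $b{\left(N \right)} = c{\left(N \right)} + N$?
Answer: $-10051$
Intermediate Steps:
$c{\left(Y \right)} = 0$
$b{\left(N \right)} = N$ ($b{\left(N \right)} = 0 + N = N$)
$D{\left(W \right)} = 36 - W^{2} - 3 W$ ($D{\left(W \right)} = 36 - \left(W W + \left(2 W + W\right)\right) = 36 - \left(W^{2} + 3 W\right) = 36 - W^{2} - 3 W$)
$D{\left(\left(-5\right)^{2} \right)} - 9387 = \left(36 - \left(\left(-5\right)^{2}\right)^{2} - 3 \left(-5\right)^{2}\right) - 9387 = \left(36 - 25^{2} - 75\right) - 9387 = \left(36 - 625 - 75\right) - 9387 = -664 - 9387 = -10051$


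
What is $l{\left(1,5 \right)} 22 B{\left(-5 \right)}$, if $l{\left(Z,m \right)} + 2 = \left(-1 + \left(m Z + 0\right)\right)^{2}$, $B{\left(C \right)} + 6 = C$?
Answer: $-3388$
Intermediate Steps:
$B{\left(C \right)} = -6 + C$
$l{\left(Z,m \right)} = -2 + \left(-1 + Z m\right)^{2}$ ($l{\left(Z,m \right)} = -2 + \left(-1 + \left(m Z + 0\right)\right)^{2} = -2 + \left(-1 + \left(Z m + 0\right)\right)^{2} = -2 + \left(-1 + Z m\right)^{2}$)
$l{\left(1,5 \right)} 22 B{\left(-5 \right)} = \left(-2 + \left(-1 + 1 \cdot 5\right)^{2}\right) 22 \left(-6 - 5\right) = \left(-2 + \left(-1 + 5\right)^{2}\right) 22 \left(-11\right) = \left(-2 + 4^{2}\right) 22 \left(-11\right) = \left(-2 + 16\right) 22 \left(-11\right) = 14 \cdot 22 \left(-11\right) = 308 \left(-11\right) = -3388$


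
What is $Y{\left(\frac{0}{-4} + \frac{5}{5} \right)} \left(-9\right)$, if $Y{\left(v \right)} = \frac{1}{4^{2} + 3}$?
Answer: $- \frac{9}{19} \approx -0.47368$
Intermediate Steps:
$Y{\left(v \right)} = \frac{1}{19}$ ($Y{\left(v \right)} = \frac{1}{16 + 3} = \frac{1}{19}$)
$Y{\left(\frac{0}{-4} + \frac{5}{5} \right)} \left(-9\right) = \frac{1}{19} \left(-9\right) = - \frac{9}{19}$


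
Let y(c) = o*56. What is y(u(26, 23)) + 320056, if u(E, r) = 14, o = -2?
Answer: 319944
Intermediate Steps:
y(c) = -112 (y(c) = -2*56 = -112)
y(u(26, 23)) + 320056 = -112 + 320056 = 319944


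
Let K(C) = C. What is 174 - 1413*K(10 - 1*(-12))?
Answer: -30912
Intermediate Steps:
174 - 1413*K(10 - 1*(-12)) = 174 - 1413*(10 - 1*(-12)) = 174 - 1413*(10 + 12) = 174 - 1413*22 = 174 - 31086 = -30912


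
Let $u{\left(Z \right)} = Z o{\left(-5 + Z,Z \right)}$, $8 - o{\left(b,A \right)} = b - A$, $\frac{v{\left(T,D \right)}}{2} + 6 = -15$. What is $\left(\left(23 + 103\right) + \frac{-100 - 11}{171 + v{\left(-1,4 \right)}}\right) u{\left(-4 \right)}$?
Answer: $- \frac{279812}{43} \approx -6507.3$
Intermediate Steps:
$v{\left(T,D \right)} = -42$ ($v{\left(T,D \right)} = -12 + 2 \left(-15\right) = -12 - 30 = -42$)
$o{\left(b,A \right)} = 8 + A - b$ ($o{\left(b,A \right)} = 8 - \left(b - A\right) = 8 + \left(A - b\right) = 8 + A - b$)
$u{\left(Z \right)} = 13 Z$ ($u{\left(Z \right)} = Z \left(8 + Z - \left(-5 + Z\right)\right) = Z 13 = 13 Z$)
$\left(\left(23 + 103\right) + \frac{-100 - 11}{171 + v{\left(-1,4 \right)}}\right) u{\left(-4 \right)} = \left(\left(23 + 103\right) + \frac{-100 - 11}{171 - 42}\right) 13 \left(-4\right) = \left(126 - \frac{111}{129}\right) \left(-52\right) = \left(126 - \frac{37}{43}\right) \left(-52\right) = \frac{5381}{43} \left(-52\right) = - \frac{279812}{43}$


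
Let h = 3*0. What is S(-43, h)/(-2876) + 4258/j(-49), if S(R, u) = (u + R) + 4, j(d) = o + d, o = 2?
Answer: -12244175/135172 ≈ -90.582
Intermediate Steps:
h = 0
j(d) = 2 + d
S(R, u) = 4 + R + u (S(R, u) = (R + u) + 4 = 4 + R + u)
S(-43, h)/(-2876) + 4258/j(-49) = (4 - 43 + 0)/(-2876) + 4258/(2 - 49) = -39*(-1/2876) + 4258/(-47) = 39/2876 + 4258*(-1/47) = 39/2876 - 4258/47 = -12244175/135172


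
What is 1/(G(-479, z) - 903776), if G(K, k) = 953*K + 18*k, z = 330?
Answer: -1/1354323 ≈ -7.3838e-7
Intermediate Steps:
G(K, k) = 18*k + 953*K
1/(G(-479, z) - 903776) = 1/((18*330 + 953*(-479)) - 903776) = 1/((5940 - 456487) - 903776) = 1/(-450547 - 903776) = 1/(-1354323) = -1/1354323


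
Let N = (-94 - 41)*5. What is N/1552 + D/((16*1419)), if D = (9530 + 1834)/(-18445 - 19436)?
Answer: -12094823711/27808290576 ≈ -0.43494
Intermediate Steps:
D = -3788/12627 (D = 11364/(-37881) = 11364*(-1/37881) = -3788/12627 ≈ -0.29999)
N = -675 (N = -135*5 = -675)
N/1552 + D/((16*1419)) = -675/1552 - 3788/(12627*(16*1419)) = -675*1/1552 - 3788/12627/22704 = -675/1552 - 3788/12627*1/22704 = -675/1552 - 947/71670852 = -12094823711/27808290576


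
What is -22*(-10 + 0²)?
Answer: 220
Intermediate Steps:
-22*(-10 + 0²) = -22*(-10 + 0) = -22*(-10) = 220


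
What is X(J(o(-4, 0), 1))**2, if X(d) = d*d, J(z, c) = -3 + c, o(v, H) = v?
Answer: 16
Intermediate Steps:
X(d) = d**2
X(J(o(-4, 0), 1))**2 = ((-3 + 1)**2)**2 = ((-2)**2)**2 = 4**2 = 16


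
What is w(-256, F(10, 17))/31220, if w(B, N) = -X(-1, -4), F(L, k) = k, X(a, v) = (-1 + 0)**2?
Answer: -1/31220 ≈ -3.2031e-5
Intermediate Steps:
X(a, v) = 1 (X(a, v) = (-1)**2 = 1)
w(B, N) = -1 (w(B, N) = -1*1 = -1)
w(-256, F(10, 17))/31220 = -1/31220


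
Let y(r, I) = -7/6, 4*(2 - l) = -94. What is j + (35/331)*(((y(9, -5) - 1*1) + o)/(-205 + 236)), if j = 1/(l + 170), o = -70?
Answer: -5802473/24072306 ≈ -0.24104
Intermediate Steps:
l = 51/2 (l = 2 - ¼*(-94) = 2 + 47/2 = 51/2 ≈ 25.500)
j = 2/391 (j = 1/(51/2 + 170) = 1/(391/2) = 2/391 ≈ 0.0051151)
y(r, I) = -7/6 (y(r, I) = -7*⅙ = -7/6)
j + (35/331)*(((y(9, -5) - 1*1) + o)/(-205 + 236)) = 2/391 + (35/331)*(((-7/6 - 1*1) - 70)/(-205 + 236)) = 2/391 + (35*(1/331))*(((-7/6 - 1) - 70)/31) = 2/391 + 35*((-13/6 - 70)*(1/31))/331 = 2/391 + 35*(-433/6*1/31)/331 = 2/391 + (35/331)*(-433/186) = 2/391 - 15155/61566 = -5802473/24072306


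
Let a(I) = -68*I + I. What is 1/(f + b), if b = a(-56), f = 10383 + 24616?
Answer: 1/38751 ≈ 2.5806e-5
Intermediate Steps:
a(I) = -67*I
f = 34999
b = 3752 (b = -67*(-56) = 3752)
1/(f + b) = 1/(34999 + 3752) = 1/38751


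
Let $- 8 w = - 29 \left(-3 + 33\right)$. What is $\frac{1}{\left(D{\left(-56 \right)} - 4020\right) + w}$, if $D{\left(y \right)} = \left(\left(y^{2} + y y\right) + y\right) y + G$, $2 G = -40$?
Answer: $- \frac{4}{1408109} \approx -2.8407 \cdot 10^{-6}$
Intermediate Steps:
$G = -20$ ($G = \frac{1}{2} \left(-40\right) = -20$)
$D{\left(y \right)} = -20 + y \left(y + 2 y^{2}\right)$ ($D{\left(y \right)} = \left(\left(y^{2} + y y\right) + y\right) y - 20 = \left(\left(y^{2} + y^{2}\right) + y\right) y - 20 = \left(2 y^{2} + y\right) y - 20 = \left(y + 2 y^{2}\right) y - 20 = y \left(y + 2 y^{2}\right) - 20 = -20 + y \left(y + 2 y^{2}\right)$)
$w = \frac{435}{4}$ ($w = - \frac{\left(-29\right) \left(-3 + 33\right)}{8} = - \frac{\left(-29\right) 30}{8} = \left(- \frac{1}{8}\right) \left(-870\right) = \frac{435}{4} \approx 108.75$)
$\frac{1}{\left(D{\left(-56 \right)} - 4020\right) + w} = \frac{1}{\left(\left(-20 + \left(-56\right)^{2} + 2 \left(-56\right)^{3}\right) - 4020\right) + \frac{435}{4}} = \frac{1}{\left(\left(-20 + 3136 + 2 \left(-175616\right)\right) - 4020\right) + \frac{435}{4}} = \frac{1}{\left(\left(-20 + 3136 - 351232\right) - 4020\right) + \frac{435}{4}} = \frac{1}{\left(-348116 - 4020\right) + \frac{435}{4}} = \frac{1}{-352136 + \frac{435}{4}} = \frac{1}{- \frac{1408109}{4}} = - \frac{4}{1408109}$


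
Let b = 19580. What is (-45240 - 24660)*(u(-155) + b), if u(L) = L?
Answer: -1357807500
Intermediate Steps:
(-45240 - 24660)*(u(-155) + b) = (-45240 - 24660)*(-155 + 19580) = -69900*19425 = -1357807500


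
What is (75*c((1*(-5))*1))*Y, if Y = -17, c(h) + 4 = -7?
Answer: 14025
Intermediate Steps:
c(h) = -11 (c(h) = -4 - 7 = -11)
(75*c((1*(-5))*1))*Y = (75*(-11))*(-17) = -825*(-17) = 14025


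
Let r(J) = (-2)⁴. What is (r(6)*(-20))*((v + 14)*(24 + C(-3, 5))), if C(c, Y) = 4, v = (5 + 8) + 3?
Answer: -268800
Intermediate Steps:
v = 16 (v = 13 + 3 = 16)
r(J) = 16
(r(6)*(-20))*((v + 14)*(24 + C(-3, 5))) = (16*(-20))*((16 + 14)*(24 + 4)) = -9600*28 = -320*840 = -268800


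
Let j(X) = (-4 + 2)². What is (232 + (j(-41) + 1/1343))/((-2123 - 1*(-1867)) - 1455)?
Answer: -316949/2297873 ≈ -0.13793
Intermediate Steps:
j(X) = 4 (j(X) = (-2)² = 4)
(232 + (j(-41) + 1/1343))/((-2123 - 1*(-1867)) - 1455) = (232 + (4 + 1/1343))/((-2123 - 1*(-1867)) - 1455) = (232 + (4 + 1/1343))/((-2123 + 1867) - 1455) = (232 + 5373/1343)/(-256 - 1455) = (316949/1343)/(-1711) = (316949/1343)*(-1/1711) = -316949/2297873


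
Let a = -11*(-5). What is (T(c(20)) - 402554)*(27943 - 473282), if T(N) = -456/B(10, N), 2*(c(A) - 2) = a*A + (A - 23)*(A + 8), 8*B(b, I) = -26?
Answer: 2329736647142/13 ≈ 1.7921e+11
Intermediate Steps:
B(b, I) = -13/4 (B(b, I) = (1/8)*(-26) = -13/4)
a = 55
c(A) = 2 + 55*A/2 + (-23 + A)*(8 + A)/2 (c(A) = 2 + (55*A + (A - 23)*(A + 8))/2 = 2 + (55*A + (-23 + A)*(8 + A))/2 = 2 + (55*A/2 + (-23 + A)*(8 + A)/2) = 2 + 55*A/2 + (-23 + A)*(8 + A)/2)
T(N) = 1824/13 (T(N) = -456/(-13/4) = -456*(-4/13) = 1824/13)
(T(c(20)) - 402554)*(27943 - 473282) = (1824/13 - 402554)*(27943 - 473282) = -5231378/13*(-445339) = 2329736647142/13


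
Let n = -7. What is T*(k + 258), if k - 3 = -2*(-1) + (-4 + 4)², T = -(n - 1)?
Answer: 2104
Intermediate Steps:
T = 8 (T = -(-7 - 1) = -1*(-8) = 8)
k = 5 (k = 3 + (-2*(-1) + (-4 + 4)²) = 3 + (2 + 0²) = 3 + (2 + 0) = 3 + 2 = 5)
T*(k + 258) = 8*(5 + 258) = 8*263 = 2104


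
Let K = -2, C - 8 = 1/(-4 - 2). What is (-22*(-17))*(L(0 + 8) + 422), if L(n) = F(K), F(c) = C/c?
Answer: 938179/6 ≈ 1.5636e+5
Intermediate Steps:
C = 47/6 (C = 8 + 1/(-4 - 2) = 8 + 1/(-6) = 8 - 1/6 = 47/6 ≈ 7.8333)
F(c) = 47/(6*c)
L(n) = -47/12 (L(n) = (47/6)/(-2) = (47/6)*(-1/2) = -47/12)
(-22*(-17))*(L(0 + 8) + 422) = (-22*(-17))*(-47/12 + 422) = 374*(5017/12) = 938179/6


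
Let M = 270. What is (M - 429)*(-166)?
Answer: 26394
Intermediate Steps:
(M - 429)*(-166) = (270 - 429)*(-166) = -159*(-166) = 26394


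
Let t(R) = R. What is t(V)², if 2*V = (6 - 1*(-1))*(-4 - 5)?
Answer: 3969/4 ≈ 992.25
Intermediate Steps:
V = -63/2 (V = ((6 - 1*(-1))*(-4 - 5))/2 = ((6 + 1)*(-9))/2 = (7*(-9))/2 = (½)*(-63) = -63/2 ≈ -31.500)
t(V)² = (-63/2)² = 3969/4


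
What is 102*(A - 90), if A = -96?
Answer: -18972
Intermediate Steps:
102*(A - 90) = 102*(-96 - 90) = 102*(-186) = -18972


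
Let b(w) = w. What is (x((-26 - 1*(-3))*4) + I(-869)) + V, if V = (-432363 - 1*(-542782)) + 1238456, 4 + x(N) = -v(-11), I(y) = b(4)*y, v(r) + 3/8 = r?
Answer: 10763251/8 ≈ 1.3454e+6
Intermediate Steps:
v(r) = -3/8 + r
I(y) = 4*y
x(N) = 59/8 (x(N) = -4 - (-3/8 - 11) = -4 - 1*(-91/8) = -4 + 91/8 = 59/8)
V = 1348875 (V = (-432363 + 542782) + 1238456 = 110419 + 1238456 = 1348875)
(x((-26 - 1*(-3))*4) + I(-869)) + V = (59/8 + 4*(-869)) + 1348875 = (59/8 - 3476) + 1348875 = -27749/8 + 1348875 = 10763251/8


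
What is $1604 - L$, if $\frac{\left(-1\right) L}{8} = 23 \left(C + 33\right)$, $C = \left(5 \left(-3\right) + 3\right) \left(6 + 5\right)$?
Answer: $-16612$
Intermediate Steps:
$C = -132$ ($C = \left(-15 + 3\right) 11 = \left(-12\right) 11 = -132$)
$L = 18216$ ($L = - 8 \cdot 23 \left(-132 + 33\right) = - 8 \cdot 23 \left(-99\right) = \left(-8\right) \left(-2277\right) = 18216$)
$1604 - L = 1604 - 18216 = -16612$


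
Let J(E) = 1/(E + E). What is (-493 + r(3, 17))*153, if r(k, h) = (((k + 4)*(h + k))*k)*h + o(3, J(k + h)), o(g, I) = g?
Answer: 1017450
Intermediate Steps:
J(E) = 1/(2*E)
r(k, h) = 3 + h*k*(4 + k)*(h + k) (r(k, h) = (((k + 4)*(h + k))*k)*h + 3 = (((4 + k)*(h + k))*k)*h + 3 = (k*(4 + k)*(h + k))*h + 3 = h*k*(4 + k)*(h + k) + 3 = 3 + h*k*(4 + k)*(h + k))
(-493 + r(3, 17))*153 = (-493 + (3 + 17*3³ + 17²*3² + 4*17*3² + 4*3*17²))*153 = (-493 + (3 + 17*27 + 289*9 + 4*17*9 + 4*3*289))*153 = (-493 + (3 + 459 + 2601 + 612 + 3468))*153 = (-493 + 7143)*153 = 6650*153 = 1017450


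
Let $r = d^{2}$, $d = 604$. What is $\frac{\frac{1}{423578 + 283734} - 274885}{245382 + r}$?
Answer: $- \frac{11437027007}{25388256928} \approx -0.45048$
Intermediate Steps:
$r = 364816$ ($r = 604^{2} = 364816$)
$\frac{\frac{1}{423578 + 283734} - 274885}{245382 + r} = \frac{\frac{1}{423578 + 283734} - 274885}{245382 + 364816} = \frac{\frac{1}{707312} - 274885}{610198} = \left(\frac{1}{707312} - 274885\right) \frac{1}{610198} = \left(- \frac{194429459119}{707312}\right) \frac{1}{610198} = - \frac{11437027007}{25388256928}$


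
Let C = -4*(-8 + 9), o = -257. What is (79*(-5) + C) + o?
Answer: -656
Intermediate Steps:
C = -4 (C = -4*1 = -4)
(79*(-5) + C) + o = (79*(-5) - 4) - 257 = (-395 - 4) - 257 = -399 - 257 = -656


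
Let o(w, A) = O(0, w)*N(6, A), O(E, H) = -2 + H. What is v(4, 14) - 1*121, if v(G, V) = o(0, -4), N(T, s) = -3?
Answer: -115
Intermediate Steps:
o(w, A) = 6 - 3*w (o(w, A) = (-2 + w)*(-3) = 6 - 3*w)
v(G, V) = 6 (v(G, V) = 6 - 3*0 = 6 + 0 = 6)
v(4, 14) - 1*121 = 6 - 1*121 = 6 - 121 = -115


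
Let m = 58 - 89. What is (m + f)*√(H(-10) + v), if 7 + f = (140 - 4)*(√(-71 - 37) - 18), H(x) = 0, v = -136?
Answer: -1632*√102 - 4972*I*√34 ≈ -16482.0 - 28992.0*I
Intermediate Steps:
m = -31
f = -2455 + 816*I*√3 (f = -7 + (140 - 4)*(√(-71 - 37) - 18) = -7 + 136*(√(-108) - 18) = -7 + 136*(6*I*√3 - 18) = -7 + 136*(-18 + 6*I*√3) = -7 + (-2448 + 816*I*√3) = -2455 + 816*I*√3 ≈ -2455.0 + 1413.4*I)
(m + f)*√(H(-10) + v) = (-31 + (-2455 + 816*I*√3))*√(0 - 136) = (-2486 + 816*I*√3)*√(-136) = (-2486 + 816*I*√3)*(2*I*√34) = 2*I*√34*(-2486 + 816*I*√3)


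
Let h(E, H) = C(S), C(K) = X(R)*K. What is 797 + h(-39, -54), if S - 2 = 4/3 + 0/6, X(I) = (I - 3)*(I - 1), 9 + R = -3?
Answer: 1447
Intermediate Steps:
R = -12 (R = -9 - 3 = -12)
X(I) = (-1 + I)*(-3 + I) (X(I) = (-3 + I)*(-1 + I) = (-1 + I)*(-3 + I))
S = 10/3 (S = 2 + (4/3 + 0/6) = 2 + (4*(⅓) + 0*(⅙)) = 2 + (4/3 + 0) = 2 + 4/3 = 10/3 ≈ 3.3333)
C(K) = 195*K (C(K) = (3 + (-12)² - 4*(-12))*K = (3 + 144 + 48)*K = 195*K)
h(E, H) = 650 (h(E, H) = 195*(10/3) = 650)
797 + h(-39, -54) = 797 + 650 = 1447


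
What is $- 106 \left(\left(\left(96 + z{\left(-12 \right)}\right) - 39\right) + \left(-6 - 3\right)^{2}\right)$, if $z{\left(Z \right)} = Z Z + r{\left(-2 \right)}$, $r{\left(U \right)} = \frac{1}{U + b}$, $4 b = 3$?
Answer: $- \frac{149036}{5} \approx -29807.0$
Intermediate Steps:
$b = \frac{3}{4}$ ($b = \frac{1}{4} \cdot 3 = \frac{3}{4} \approx 0.75$)
$r{\left(U \right)} = \frac{1}{\frac{3}{4} + U}$ ($r{\left(U \right)} = \frac{1}{U + \frac{3}{4}} = \frac{1}{\frac{3}{4} + U}$)
$z{\left(Z \right)} = - \frac{4}{5} + Z^{2}$ ($z{\left(Z \right)} = Z Z + \frac{4}{3 + 4 \left(-2\right)} = Z^{2} + \frac{4}{3 - 8} = Z^{2} + \frac{4}{-5} = Z^{2} + 4 \left(- \frac{1}{5}\right) = Z^{2} - \frac{4}{5} = - \frac{4}{5} + Z^{2}$)
$- 106 \left(\left(\left(96 + z{\left(-12 \right)}\right) - 39\right) + \left(-6 - 3\right)^{2}\right) = - 106 \left(\left(\left(96 - \left(\frac{4}{5} - \left(-12\right)^{2}\right)\right) - 39\right) + \left(-6 - 3\right)^{2}\right) = - 106 \left(\left(\left(96 + \left(- \frac{4}{5} + 144\right)\right) - 39\right) + \left(-9\right)^{2}\right) = - 106 \left(\left(\left(96 + \frac{716}{5}\right) - 39\right) + 81\right) = - 106 \left(\left(\frac{1196}{5} - 39\right) + 81\right) = - 106 \left(\frac{1001}{5} + 81\right) = \left(-106\right) \frac{1406}{5} = - \frac{149036}{5}$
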